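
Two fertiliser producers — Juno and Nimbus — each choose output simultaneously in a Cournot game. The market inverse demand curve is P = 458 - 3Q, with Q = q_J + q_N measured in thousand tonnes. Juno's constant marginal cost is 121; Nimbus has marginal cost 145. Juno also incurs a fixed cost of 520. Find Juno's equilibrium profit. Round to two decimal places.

Juno's profit: π_J = (458 - 3Q)q_J - (121q_J). Setting ∂π_J/∂q_J = 0: 337 - 6q_J - 3(q_N) = 0.
Nimbus's first-order condition: 313 - 6q_N - 3(q_J) = 0.
Rearranging gives the reaction functions q_J = (337 - 3q_N)/6 and q_N = (313 - 3q_J)/6.
Solving the pair: q_J = 361/9, q_N = 289/9.
Price P = 458 - 3·(650/9) = 724/3.
Juno's profit: (724/3 - 121)·(361/9) - 520 = 4306.7037.

4306.70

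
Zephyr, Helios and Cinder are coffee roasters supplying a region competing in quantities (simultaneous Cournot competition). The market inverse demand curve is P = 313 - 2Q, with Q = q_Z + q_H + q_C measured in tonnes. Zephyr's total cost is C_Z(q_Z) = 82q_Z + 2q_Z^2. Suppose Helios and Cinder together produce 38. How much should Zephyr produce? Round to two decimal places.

19.38

With rivals' combined output fixed at 38, Zephyr's profit is π_Z = (313 - 2·38 - 2q_Z)q_Z - (82q_Z + 2q_Z²) = (237 - 2q_Z)q_Z - (82q_Z + 2q_Z²).
∂π_Z/∂q_Z = 155 - 8q_Z = 0, so q_Z = 155/8.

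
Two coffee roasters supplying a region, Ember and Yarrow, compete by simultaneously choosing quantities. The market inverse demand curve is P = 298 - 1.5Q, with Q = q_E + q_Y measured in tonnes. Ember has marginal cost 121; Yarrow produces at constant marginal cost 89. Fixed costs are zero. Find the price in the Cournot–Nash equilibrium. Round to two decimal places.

Ember's profit: π_E = (298 - 1.5Q)q_E - (121q_E). Setting ∂π_E/∂q_E = 0: 177 - 3q_E - (3/2)(q_Y) = 0.
Yarrow's first-order condition: 209 - 3q_Y - (3/2)(q_E) = 0.
Rearranging gives the reaction functions q_E = (177 - (3/2)q_Y)/3 and q_Y = (209 - (3/2)q_E)/3.
Substituting one into the other gives q_E = 290/9 and q_Y = 482/9.
Total output Q = 772/9, so price P = 298 - (3/2)·(772/9) = 508/3.

169.33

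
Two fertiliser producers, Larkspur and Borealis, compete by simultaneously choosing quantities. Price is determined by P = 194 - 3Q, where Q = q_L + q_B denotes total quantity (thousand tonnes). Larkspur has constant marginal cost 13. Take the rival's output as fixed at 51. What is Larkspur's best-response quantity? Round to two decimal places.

With the rival's output fixed at 51, Larkspur's profit is π_L = (194 - 3·51 - 3q_L)q_L - (13q_L) = (41 - 3q_L)q_L - (13q_L).
∂π_L/∂q_L = 28 - 6q_L = 0, so q_L = 14/3.

4.67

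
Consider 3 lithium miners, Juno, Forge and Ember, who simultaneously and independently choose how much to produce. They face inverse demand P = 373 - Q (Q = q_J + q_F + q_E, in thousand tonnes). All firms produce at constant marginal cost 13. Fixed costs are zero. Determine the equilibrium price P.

103

Each firm earns π_i = (373 - Q)q_i - 13q_i.
Setting ∂π_i/∂q_i = 0 with rivals' quantities fixed: 360 - 2q_i - Σ_{j≠i} q_j = 0.
By symmetry each firm produces the same amount; substituting Σ_{j≠i} q_j = 2q_i yields q_i = 360/4 = 90.
Total output Q = 270, so price P = 373 - 270 = 103.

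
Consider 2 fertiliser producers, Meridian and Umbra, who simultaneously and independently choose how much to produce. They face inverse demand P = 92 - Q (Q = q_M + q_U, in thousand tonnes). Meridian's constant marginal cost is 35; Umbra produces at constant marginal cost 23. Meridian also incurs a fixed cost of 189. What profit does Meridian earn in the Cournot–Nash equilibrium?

36

Meridian's profit: π_M = (92 - Q)q_M - (35q_M). Setting ∂π_M/∂q_M = 0: 57 - 2q_M - (q_U) = 0.
Umbra's profit: π_U = (92 - Q)q_U - (23q_U). Setting ∂π_U/∂q_U = 0: 69 - 2q_U - (q_M) = 0.
So q_M = (57 - q_U)/2 and q_U = (69 - q_M)/2.
Solving the pair: q_M = 15, q_U = 27.
Price P = 92 - 42 = 50.
Meridian's profit: (50 - 35)·15 - 189 = 36.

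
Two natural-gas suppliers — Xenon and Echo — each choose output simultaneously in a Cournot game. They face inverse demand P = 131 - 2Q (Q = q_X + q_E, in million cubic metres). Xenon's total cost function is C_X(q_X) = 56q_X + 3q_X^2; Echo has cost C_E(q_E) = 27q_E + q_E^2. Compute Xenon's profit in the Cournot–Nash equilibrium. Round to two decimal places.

Xenon's profit: π_X = (131 - 2Q)q_X - (56q_X + 3q_X²). Setting ∂π_X/∂q_X = 0: 75 - 10q_X - 2(q_E) = 0.
Echo's profit: π_E = (131 - 2Q)q_E - (27q_E + q_E²). Setting ∂π_E/∂q_E = 0: 104 - 6q_E - 2(q_X) = 0.
Best responses: q_X = (75 - 2q_E)/10, q_E = (104 - 2q_X)/6.
Substituting one into the other gives q_X = 121/28 and q_E = 445/28.
Price P = 131 - 2·(283/14) = 634/7.
Xenon's profit: (634/7)·(121/28) - 56·(121/28) - 3(121/28)² = 93.3737.

93.37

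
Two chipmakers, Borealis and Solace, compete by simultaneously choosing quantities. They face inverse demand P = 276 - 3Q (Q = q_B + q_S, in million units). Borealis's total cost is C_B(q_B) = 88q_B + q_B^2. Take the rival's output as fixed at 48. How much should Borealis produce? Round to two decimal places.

5.50

With the rival's output fixed at 48, Borealis's profit is π_B = (276 - 3·48 - 3q_B)q_B - (88q_B + q_B²) = (132 - 3q_B)q_B - (88q_B + q_B²).
∂π_B/∂q_B = 44 - 8q_B = 0, so q_B = 11/2.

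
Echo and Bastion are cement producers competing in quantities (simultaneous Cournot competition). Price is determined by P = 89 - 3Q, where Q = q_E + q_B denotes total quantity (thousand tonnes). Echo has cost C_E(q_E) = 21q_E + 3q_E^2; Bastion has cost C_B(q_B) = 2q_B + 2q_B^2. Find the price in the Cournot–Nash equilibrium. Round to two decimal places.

Echo's profit: π_E = (89 - 3Q)q_E - (21q_E + 3q_E²). Setting ∂π_E/∂q_E = 0: 68 - 12q_E - 3(q_B) = 0.
Bastion's first-order condition: 87 - 10q_B - 3(q_E) = 0.
Rearranging gives the reaction functions q_E = (68 - 3q_B)/12 and q_B = (87 - 3q_E)/10.
Solving the pair: q_E = 419/111, q_B = 280/37.
Total output Q = 1259/111, so price P = 89 - 3·(1259/111) = 54.9730.

54.97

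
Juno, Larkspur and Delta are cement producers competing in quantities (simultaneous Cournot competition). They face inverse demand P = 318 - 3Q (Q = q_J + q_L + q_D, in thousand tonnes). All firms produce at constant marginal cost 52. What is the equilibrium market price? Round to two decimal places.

A representative firm's profit is π_i = q_i(318 - 3Q) - 52q_i.
Setting ∂π_i/∂q_i = 0 with rivals' quantities fixed: 266 - 6q_i - 3·Σ_{j≠i} q_j = 0.
By symmetry each firm produces the same amount; substituting Σ_{j≠i} q_j = 2q_i yields q_i = 266/12 = 133/6.
Total output Q = 133/2, so price P = 318 - 3·(133/2) = 237/2.

118.50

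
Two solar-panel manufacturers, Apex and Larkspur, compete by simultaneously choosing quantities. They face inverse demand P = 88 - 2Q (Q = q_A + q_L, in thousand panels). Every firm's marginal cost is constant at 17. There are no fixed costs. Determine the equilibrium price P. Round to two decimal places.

40.67

Each firm earns π_i = (88 - 2Q)q_i - 17q_i.
First-order condition (treating rivals' output as given): 71 - 4q_i - 2q_j = 0.
By symmetry each firm produces the same amount; substituting q_j = q_i yields q_i = 71/6.
Total output Q = 71/3, so price P = 88 - 2·(71/3) = 122/3.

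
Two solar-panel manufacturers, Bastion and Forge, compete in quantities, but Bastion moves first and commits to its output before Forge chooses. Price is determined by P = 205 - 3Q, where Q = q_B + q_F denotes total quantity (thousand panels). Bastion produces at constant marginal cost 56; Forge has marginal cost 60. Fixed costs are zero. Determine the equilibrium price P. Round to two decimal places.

Solve by backward induction. Given q_B, the follower Forge maximises π_F = (205 - 3q_B - 3q_F)q_F - 60q_F.
∂π_F/∂q_F = 145 - 3q_B - 6q_F = 0 gives the reaction function q_F = (145 - 3q_B)/6.
The leader anticipates this reaction. Substituting into P = 205 - 3Q gives P = 265/2 - (3/2)q_B, so π_B = (265/2 - (3/2)q_B)q_B - 56q_B.
Maximising: ∂π_B/∂q_B = 153/2 - 3q_B = 0, giving q_B = 51/2.
Then q_F = (145 - 3·(51/2))/6 = 137/12.
Total output Q = 443/12, so price P = 205 - 3·(443/12) = 377/4.

94.25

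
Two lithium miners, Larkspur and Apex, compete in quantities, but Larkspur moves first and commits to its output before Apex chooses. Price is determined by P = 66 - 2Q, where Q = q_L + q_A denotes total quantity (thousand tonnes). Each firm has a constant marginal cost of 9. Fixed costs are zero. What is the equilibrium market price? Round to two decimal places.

The follower Apex best-responds to any q_L: π_A = (66 - 2Q)q_A - 9q_A.
∂π_A/∂q_A = 57 - 2q_L - 4q_A = 0 gives the reaction function q_A = (57 - 2q_L)/4.
Larkspur substitutes q_A(q_L) into its own profit: π_L = q_L(66 - 2q_L - (57 - 2q_L)/2) - 9q_L = (75/2 - q_L)q_L - 9q_L.
Leader FOC: 57/2 - 2q_L = 0, so q_L = 57/4.
Then q_A = (57 - 2·(57/4))/4 = 57/8.
Total output Q = 171/8, so price P = 66 - 2·(171/8) = 93/4.

23.25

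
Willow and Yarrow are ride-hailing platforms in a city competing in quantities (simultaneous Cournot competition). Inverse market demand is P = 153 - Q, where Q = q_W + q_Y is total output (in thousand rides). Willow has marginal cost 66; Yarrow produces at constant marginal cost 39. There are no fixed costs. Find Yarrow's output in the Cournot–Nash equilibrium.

Willow's profit: π_W = (153 - Q)q_W - (66q_W). Setting ∂π_W/∂q_W = 0: 87 - 2q_W - (q_Y) = 0.
Yarrow's profit: π_Y = (153 - Q)q_Y - (39q_Y). Setting ∂π_Y/∂q_Y = 0: 114 - 2q_Y - (q_W) = 0.
Rearranging gives the reaction functions q_W = (87 - q_Y)/2 and q_Y = (114 - q_W)/2.
Substituting one into the other gives q_W = 20 and q_Y = 47.

47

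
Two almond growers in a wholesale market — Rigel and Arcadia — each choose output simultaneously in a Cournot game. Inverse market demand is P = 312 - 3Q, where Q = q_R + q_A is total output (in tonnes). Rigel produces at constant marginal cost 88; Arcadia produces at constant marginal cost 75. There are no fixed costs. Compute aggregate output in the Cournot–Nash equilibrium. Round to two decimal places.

51.22

Rigel's profit: π_R = (312 - 3Q)q_R - (88q_R). Setting ∂π_R/∂q_R = 0: 224 - 6q_R - 3(q_A) = 0.
Arcadia's first-order condition: 237 - 6q_A - 3(q_R) = 0.
Best responses: q_R = (224 - 3q_A)/6, q_A = (237 - 3q_R)/6.
Substituting one into the other gives q_R = 211/9 and q_A = 250/9.
Total output Q = 211/9 + 250/9 = 461/9.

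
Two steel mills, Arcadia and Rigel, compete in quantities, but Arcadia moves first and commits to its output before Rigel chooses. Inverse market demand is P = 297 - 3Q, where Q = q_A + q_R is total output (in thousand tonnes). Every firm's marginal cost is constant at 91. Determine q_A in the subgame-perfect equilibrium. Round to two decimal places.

34.33

Solve by backward induction. Given q_A, the follower Rigel maximises π_R = (297 - 3q_A - 3q_R)q_R - 91q_R.
Setting the follower's marginal profit to zero, 206 - 3q_A - 6q_R = 0, i.e. q_R = (206 - 3q_A)/6.
The leader anticipates this reaction. Substituting into P = 297 - 3Q gives P = 194 - (3/2)q_A, so π_A = (194 - (3/2)q_A)q_A - 91q_A.
Leader FOC: 103 - 3q_A = 0, so q_A = 103/3.
Then q_R = (206 - 3·(103/3))/6 = 103/6.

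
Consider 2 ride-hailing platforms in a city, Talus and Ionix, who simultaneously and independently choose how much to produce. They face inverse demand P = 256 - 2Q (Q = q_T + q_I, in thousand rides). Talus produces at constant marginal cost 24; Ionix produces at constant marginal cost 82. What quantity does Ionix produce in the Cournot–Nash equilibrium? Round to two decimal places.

Talus's profit: π_T = (256 - 2Q)q_T - (24q_T). Setting ∂π_T/∂q_T = 0: 232 - 4q_T - 2(q_I) = 0.
Ionix's profit: π_I = (256 - 2Q)q_I - (82q_I). Setting ∂π_I/∂q_I = 0: 174 - 4q_I - 2(q_T) = 0.
So q_T = (232 - 2q_I)/4 and q_I = (174 - 2q_T)/4.
Solving the pair: q_T = 145/3, q_I = 58/3.

19.33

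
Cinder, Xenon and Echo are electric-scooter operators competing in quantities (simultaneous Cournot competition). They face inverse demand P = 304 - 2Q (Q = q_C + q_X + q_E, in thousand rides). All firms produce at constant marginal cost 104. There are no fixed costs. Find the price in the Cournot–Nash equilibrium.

154

A representative firm's profit is π_i = q_i(304 - 2Q) - 104q_i.
Setting ∂π_i/∂q_i = 0 with rivals' quantities fixed: 200 - 4q_i - 2·Σ_{j≠i} q_j = 0.
With identical firms every q_j equals q_i, so Σ_{j≠i} q_j = 2q_i and 200 = 8q_i, giving q_i = 25.
Total output Q = 75, so price P = 304 - 2·75 = 154.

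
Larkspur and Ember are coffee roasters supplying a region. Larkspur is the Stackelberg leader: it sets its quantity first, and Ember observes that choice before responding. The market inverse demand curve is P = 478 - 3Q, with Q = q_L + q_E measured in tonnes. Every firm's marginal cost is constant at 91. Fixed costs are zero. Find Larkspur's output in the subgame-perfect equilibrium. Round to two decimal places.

The follower Ember best-responds to any q_L: π_E = (478 - 3Q)q_E - 91q_E.
Setting the follower's marginal profit to zero, 387 - 3q_L - 6q_E = 0, i.e. q_E = (387 - 3q_L)/6.
Larkspur substitutes q_E(q_L) into its own profit: π_L = q_L(478 - 3q_L - (387 - 3q_L)/2) - 91q_L = (569/2 - (3/2)q_L)q_L - 91q_L.
Maximising: ∂π_L/∂q_L = 387/2 - 3q_L = 0, giving q_L = 129/2.
Then q_E = (387 - 3·(129/2))/6 = 129/4.

64.50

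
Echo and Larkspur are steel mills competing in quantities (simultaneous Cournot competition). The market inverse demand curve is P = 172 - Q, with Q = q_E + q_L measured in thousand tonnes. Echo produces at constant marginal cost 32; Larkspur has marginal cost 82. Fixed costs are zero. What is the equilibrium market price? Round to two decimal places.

95.33

Echo's profit: π_E = (172 - Q)q_E - (32q_E). Setting ∂π_E/∂q_E = 0: 140 - 2q_E - (q_L) = 0.
Larkspur's first-order condition: 90 - 2q_L - (q_E) = 0.
Rearranging gives the reaction functions q_E = (140 - q_L)/2 and q_L = (90 - q_E)/2.
Substituting one into the other gives q_E = 190/3 and q_L = 40/3.
Total output Q = 230/3, so price P = 172 - 230/3 = 286/3.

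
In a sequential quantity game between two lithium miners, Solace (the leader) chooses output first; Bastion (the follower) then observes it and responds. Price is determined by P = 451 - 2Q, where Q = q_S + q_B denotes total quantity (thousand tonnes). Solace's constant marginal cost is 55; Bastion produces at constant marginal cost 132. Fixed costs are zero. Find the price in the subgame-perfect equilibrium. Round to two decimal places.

The follower Bastion best-responds to any q_S: π_B = (451 - 2Q)q_B - 132q_B.
∂π_B/∂q_B = 319 - 2q_S - 4q_B = 0 gives the reaction function q_B = (319 - 2q_S)/4.
The leader anticipates this reaction. Substituting into P = 451 - 2Q gives P = 583/2 - q_S, so π_S = (583/2 - q_S)q_S - 55q_S.
Leader FOC: 473/2 - 2q_S = 0, so q_S = 473/4.
Then q_B = (319 - 2·(473/4))/4 = 165/8.
Total output Q = 1111/8, so price P = 451 - 2·(1111/8) = 693/4.

173.25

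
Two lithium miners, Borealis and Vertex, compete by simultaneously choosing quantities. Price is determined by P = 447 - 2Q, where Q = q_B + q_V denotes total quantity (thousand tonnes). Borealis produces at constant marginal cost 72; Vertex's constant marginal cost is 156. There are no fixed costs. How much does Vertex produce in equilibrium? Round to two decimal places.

34.50

Borealis's profit: π_B = (447 - 2Q)q_B - (72q_B). Setting ∂π_B/∂q_B = 0: 375 - 4q_B - 2(q_V) = 0.
Vertex's profit: π_V = (447 - 2Q)q_V - (156q_V). Setting ∂π_V/∂q_V = 0: 291 - 4q_V - 2(q_B) = 0.
Best responses: q_B = (375 - 2q_V)/4, q_V = (291 - 2q_B)/4.
Substituting one into the other gives q_B = 153/2 and q_V = 69/2.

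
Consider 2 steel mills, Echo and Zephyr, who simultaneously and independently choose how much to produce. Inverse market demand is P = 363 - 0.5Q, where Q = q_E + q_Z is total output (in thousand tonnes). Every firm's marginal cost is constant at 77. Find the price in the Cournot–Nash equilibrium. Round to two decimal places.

Each firm earns π_i = (363 - 0.5Q)q_i - 77q_i.
First-order condition (treating rivals' output as given): 286 - q_i - (1/2)q_j = 0.
By symmetry each firm produces the same amount; substituting q_j = q_i yields q_i = 286/(3/2) = 572/3.
Total output Q = 1144/3, so price P = 363 - (1/2)·(1144/3) = 517/3.

172.33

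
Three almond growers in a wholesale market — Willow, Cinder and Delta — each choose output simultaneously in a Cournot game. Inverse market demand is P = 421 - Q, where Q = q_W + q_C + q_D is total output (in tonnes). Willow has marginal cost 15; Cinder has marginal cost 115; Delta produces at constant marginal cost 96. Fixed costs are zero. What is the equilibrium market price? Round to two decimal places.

Willow's profit: π_W = (421 - Q)q_W - (15q_W). Setting ∂π_W/∂q_W = 0: 406 - 2q_W - (q_C + q_D) = 0.
Cinder's first-order condition: 306 - 2q_C - (q_W + q_D) = 0.
Delta's first-order condition: 325 - 2q_D - (q_W + q_C) = 0.
Adding the 3 first-order conditions: 1037 − 4Q = 0, so Q = 1037/4.
Back-substituting: q_W = (406 − 1037/4) = 587/4, q_C = (306 − 1037/4) = 187/4, q_D = (325 − 1037/4) = 263/4.
Total output Q = 1037/4, so price P = 421 - 1037/4 = 647/4.

161.75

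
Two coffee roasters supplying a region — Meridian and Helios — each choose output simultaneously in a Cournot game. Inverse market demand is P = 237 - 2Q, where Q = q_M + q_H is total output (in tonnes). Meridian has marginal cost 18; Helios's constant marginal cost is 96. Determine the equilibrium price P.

117

Meridian's profit: π_M = (237 - 2Q)q_M - (18q_M). Setting ∂π_M/∂q_M = 0: 219 - 4q_M - 2(q_H) = 0.
Helios's first-order condition: 141 - 4q_H - 2(q_M) = 0.
So q_M = (219 - 2q_H)/4 and q_H = (141 - 2q_M)/4.
Solving the pair: q_M = 99/2, q_H = 21/2.
Total output Q = 60, so price P = 237 - 2·60 = 117.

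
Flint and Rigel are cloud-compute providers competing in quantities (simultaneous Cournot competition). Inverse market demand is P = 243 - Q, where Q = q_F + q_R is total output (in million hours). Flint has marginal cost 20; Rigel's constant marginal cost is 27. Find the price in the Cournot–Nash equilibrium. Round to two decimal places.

Flint's profit: π_F = (243 - Q)q_F - (20q_F). Setting ∂π_F/∂q_F = 0: 223 - 2q_F - (q_R) = 0.
Rigel's first-order condition: 216 - 2q_R - (q_F) = 0.
Best responses: q_F = (223 - q_R)/2, q_R = (216 - q_F)/2.
Substituting one into the other gives q_F = 230/3 and q_R = 209/3.
Total output Q = 439/3, so price P = 243 - 439/3 = 290/3.

96.67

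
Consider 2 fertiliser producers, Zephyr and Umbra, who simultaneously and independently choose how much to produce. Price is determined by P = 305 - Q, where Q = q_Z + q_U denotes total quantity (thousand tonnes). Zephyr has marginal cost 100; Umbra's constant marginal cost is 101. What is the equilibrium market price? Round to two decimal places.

168.67

Zephyr's profit: π_Z = (305 - Q)q_Z - (100q_Z). Setting ∂π_Z/∂q_Z = 0: 205 - 2q_Z - (q_U) = 0.
Umbra's first-order condition: 204 - 2q_U - (q_Z) = 0.
Rearranging gives the reaction functions q_Z = (205 - q_U)/2 and q_U = (204 - q_Z)/2.
Substituting one into the other gives q_Z = 206/3 and q_U = 203/3.
Total output Q = 409/3, so price P = 305 - 409/3 = 506/3.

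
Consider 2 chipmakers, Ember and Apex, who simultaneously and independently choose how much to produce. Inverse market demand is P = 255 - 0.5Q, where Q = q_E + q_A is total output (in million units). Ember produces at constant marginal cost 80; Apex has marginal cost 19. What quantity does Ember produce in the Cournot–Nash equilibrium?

Ember's profit: π_E = (255 - 0.5Q)q_E - (80q_E). Setting ∂π_E/∂q_E = 0: 175 - q_E - (1/2)(q_A) = 0.
Apex's profit: π_A = (255 - 0.5Q)q_A - (19q_A). Setting ∂π_A/∂q_A = 0: 236 - q_A - (1/2)(q_E) = 0.
Best responses: q_E = (175 - (1/2)q_A), q_A = (236 - (1/2)q_E).
Solving the pair: q_E = 76, q_A = 198.

76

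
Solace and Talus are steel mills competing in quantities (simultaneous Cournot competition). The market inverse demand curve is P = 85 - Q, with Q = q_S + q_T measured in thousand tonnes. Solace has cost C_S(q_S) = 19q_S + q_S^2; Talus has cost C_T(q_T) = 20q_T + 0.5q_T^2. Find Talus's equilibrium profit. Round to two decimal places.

466.56

Solace's profit: π_S = (85 - Q)q_S - (19q_S + q_S²). Setting ∂π_S/∂q_S = 0: 66 - 4q_S - (q_T) = 0.
Talus's first-order condition: 65 - 3q_T - (q_S) = 0.
Rearranging gives the reaction functions q_S = (66 - q_T)/4 and q_T = (65 - q_S)/3.
Solving the pair: q_S = 133/11, q_T = 194/11.
Price P = 85 - 327/11 = 608/11.
Talus's profit: (608/11)·(194/11) - 20·(194/11) - (1/2)(194/11)² = 466.5620.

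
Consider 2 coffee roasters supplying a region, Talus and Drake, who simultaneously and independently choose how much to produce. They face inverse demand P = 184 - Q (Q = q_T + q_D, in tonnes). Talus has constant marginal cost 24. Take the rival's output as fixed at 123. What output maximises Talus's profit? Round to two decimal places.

18.50

With the rival's output fixed at 123, Talus's profit is π_T = (184 - 123 - q_T)q_T - (24q_T) = (61 - q_T)q_T - (24q_T).
∂π_T/∂q_T = 37 - 2q_T = 0, so q_T = 37/2.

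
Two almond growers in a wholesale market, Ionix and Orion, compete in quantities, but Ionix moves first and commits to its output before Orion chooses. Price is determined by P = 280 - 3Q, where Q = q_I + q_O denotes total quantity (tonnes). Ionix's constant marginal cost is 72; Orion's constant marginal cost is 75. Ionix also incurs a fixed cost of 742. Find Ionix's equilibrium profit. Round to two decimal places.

1113.04

The follower Orion best-responds to any q_I: π_O = (280 - 3Q)q_O - 75q_O.
∂π_O/∂q_O = 205 - 3q_I - 6q_O = 0 gives the reaction function q_O = (205 - 3q_I)/6.
Ionix substitutes q_O(q_I) into its own profit: π_I = q_I(280 - 3q_I - (205 - 3q_I)/2) - 72q_I = (355/2 - (3/2)q_I)q_I - 72q_I.
Leader FOC: 211/2 - 3q_I = 0, so q_I = 211/6.
Then q_O = (205 - 3·(211/6))/6 = 199/12.
Price P = 280 - 3·(207/4) = 499/4.
Ionix's profit: (499/4 - 72)·(211/6) - 742 = 1113.0417.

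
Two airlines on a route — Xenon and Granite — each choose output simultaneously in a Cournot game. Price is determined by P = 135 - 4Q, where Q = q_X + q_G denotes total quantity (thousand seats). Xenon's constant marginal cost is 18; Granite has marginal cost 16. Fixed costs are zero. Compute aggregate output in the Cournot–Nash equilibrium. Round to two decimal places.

19.67

Xenon's profit: π_X = (135 - 4Q)q_X - (18q_X). Setting ∂π_X/∂q_X = 0: 117 - 8q_X - 4(q_G) = 0.
Granite's profit: π_G = (135 - 4Q)q_G - (16q_G). Setting ∂π_G/∂q_G = 0: 119 - 8q_G - 4(q_X) = 0.
Rearranging gives the reaction functions q_X = (117 - 4q_G)/8 and q_G = (119 - 4q_X)/8.
Solving the pair: q_X = 115/12, q_G = 121/12.
Total output Q = 115/12 + 121/12 = 59/3.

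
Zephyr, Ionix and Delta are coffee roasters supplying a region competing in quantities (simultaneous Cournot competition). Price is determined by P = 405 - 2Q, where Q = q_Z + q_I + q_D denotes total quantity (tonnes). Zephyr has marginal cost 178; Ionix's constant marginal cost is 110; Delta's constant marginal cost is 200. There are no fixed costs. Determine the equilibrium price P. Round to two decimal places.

223.25

Zephyr's profit: π_Z = (405 - 2Q)q_Z - (178q_Z). Setting ∂π_Z/∂q_Z = 0: 227 - 4q_Z - 2(q_I + q_D) = 0.
Ionix's profit: π_I = (405 - 2Q)q_I - (110q_I). Setting ∂π_I/∂q_I = 0: 295 - 4q_I - 2(q_Z + q_D) = 0.
Delta's profit: π_D = (405 - 2Q)q_D - (200q_D). Setting ∂π_D/∂q_D = 0: 205 - 4q_D - 2(q_Z + q_I) = 0.
Adding the 3 first-order conditions: 727 − 8Q = 0, so Q = 727/8.
Back-substituting: q_Z = (227 − 727/4)/2 = 181/8, q_I = (295 − 727/4)/2 = 453/8, q_D = (205 − 727/4)/2 = 93/8.
Total output Q = 727/8, so price P = 405 - 2·(727/8) = 893/4.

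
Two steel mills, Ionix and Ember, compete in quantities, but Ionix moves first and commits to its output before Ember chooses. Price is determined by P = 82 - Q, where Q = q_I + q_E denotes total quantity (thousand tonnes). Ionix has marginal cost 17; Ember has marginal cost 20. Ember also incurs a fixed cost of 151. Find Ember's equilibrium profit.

45

The follower Ember best-responds to any q_I: π_E = (82 - Q)q_E - 20q_E.
Setting the follower's marginal profit to zero, 62 - q_I - 2q_E = 0, i.e. q_E = (62 - q_I)/2.
The leader anticipates this reaction. Substituting into P = 82 - Q gives P = 51 - (1/2)q_I, so π_I = (51 - (1/2)q_I)q_I - 17q_I.
Maximising: ∂π_I/∂q_I = 34 - q_I = 0, giving q_I = 34.
Then q_E = (62 - 34)/2 = 14.
Price P = 82 - 48 = 34.
Ember's profit: (34 - 20)·14 - 151 = 45.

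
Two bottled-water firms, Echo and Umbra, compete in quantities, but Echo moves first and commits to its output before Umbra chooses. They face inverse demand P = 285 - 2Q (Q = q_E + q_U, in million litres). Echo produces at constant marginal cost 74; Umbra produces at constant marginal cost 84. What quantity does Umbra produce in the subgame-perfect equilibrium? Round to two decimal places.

22.63

The follower Umbra best-responds to any q_E: π_U = (285 - 2Q)q_U - 84q_U.
∂π_U/∂q_U = 201 - 2q_E - 4q_U = 0 gives the reaction function q_U = (201 - 2q_E)/4.
The leader anticipates this reaction. Substituting into P = 285 - 2Q gives P = 369/2 - q_E, so π_E = (369/2 - q_E)q_E - 74q_E.
Leader FOC: 221/2 - 2q_E = 0, so q_E = 221/4.
Then q_U = (201 - 2·(221/4))/4 = 181/8.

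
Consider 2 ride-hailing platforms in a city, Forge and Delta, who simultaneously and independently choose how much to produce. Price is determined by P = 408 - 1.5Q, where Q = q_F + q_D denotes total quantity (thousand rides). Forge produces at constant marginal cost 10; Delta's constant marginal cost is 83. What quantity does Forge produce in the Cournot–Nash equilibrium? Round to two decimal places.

104.67

Forge's profit: π_F = (408 - 1.5Q)q_F - (10q_F). Setting ∂π_F/∂q_F = 0: 398 - 3q_F - (3/2)(q_D) = 0.
Delta's first-order condition: 325 - 3q_D - (3/2)(q_F) = 0.
Best responses: q_F = (398 - (3/2)q_D)/3, q_D = (325 - (3/2)q_F)/3.
Solving the pair: q_F = 314/3, q_D = 56.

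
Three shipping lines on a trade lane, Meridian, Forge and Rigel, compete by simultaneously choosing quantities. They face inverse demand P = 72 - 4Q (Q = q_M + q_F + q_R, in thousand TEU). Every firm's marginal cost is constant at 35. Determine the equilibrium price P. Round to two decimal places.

44.25

Each firm earns π_i = (72 - 4Q)q_i - 35q_i.
Setting ∂π_i/∂q_i = 0 with rivals' quantities fixed: 37 - 8q_i - 4·Σ_{j≠i} q_j = 0.
With identical firms every q_j equals q_i, so Σ_{j≠i} q_j = 2q_i and 37 = 16q_i, giving q_i = 37/16.
Total output Q = 111/16, so price P = 72 - 4·(111/16) = 177/4.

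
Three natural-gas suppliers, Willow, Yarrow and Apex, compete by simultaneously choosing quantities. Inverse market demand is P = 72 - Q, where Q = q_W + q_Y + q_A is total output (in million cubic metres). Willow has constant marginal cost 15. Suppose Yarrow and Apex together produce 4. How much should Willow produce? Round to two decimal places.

With rivals' combined output fixed at 4, Willow's profit is π_W = (72 - 4 - q_W)q_W - (15q_W) = (68 - q_W)q_W - (15q_W).
∂π_W/∂q_W = 53 - 2q_W = 0, so q_W = 53/2.

26.50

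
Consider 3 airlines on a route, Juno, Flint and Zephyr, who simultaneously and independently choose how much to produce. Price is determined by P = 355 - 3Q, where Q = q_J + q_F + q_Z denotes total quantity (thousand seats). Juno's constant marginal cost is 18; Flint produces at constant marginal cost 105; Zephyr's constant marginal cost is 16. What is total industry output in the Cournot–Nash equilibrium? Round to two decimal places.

77.17

Juno's profit: π_J = (355 - 3Q)q_J - (18q_J). Setting ∂π_J/∂q_J = 0: 337 - 6q_J - 3(q_F + q_Z) = 0.
Flint's first-order condition: 250 - 6q_F - 3(q_J + q_Z) = 0.
Zephyr's profit: π_Z = (355 - 3Q)q_Z - (16q_Z). Setting ∂π_Z/∂q_Z = 0: 339 - 6q_Z - 3(q_J + q_F) = 0.
Summing all 3 equations gives 926 − 12Q = 0, hence Q = 463/6.
Back-substituting: q_J = (337 − 463/2)/3 = 211/6, q_F = (250 − 463/2)/3 = 37/6, q_Z = (339 − 463/2)/3 = 215/6.
Total output Q = 211/6 + 37/6 + 215/6 = 463/6.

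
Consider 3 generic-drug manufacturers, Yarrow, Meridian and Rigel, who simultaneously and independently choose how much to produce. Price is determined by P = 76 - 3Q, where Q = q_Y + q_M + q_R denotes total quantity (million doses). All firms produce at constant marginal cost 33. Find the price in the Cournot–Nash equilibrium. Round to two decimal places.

Each firm earns π_i = (76 - 3Q)q_i - 33q_i.
Setting ∂π_i/∂q_i = 0 with rivals' quantities fixed: 43 - 6q_i - 3·Σ_{j≠i} q_j = 0.
With identical firms every q_j equals q_i, so Σ_{j≠i} q_j = 2q_i and 43 = 12q_i, giving q_i = 43/12.
Total output Q = 43/4, so price P = 76 - 3·(43/4) = 175/4.

43.75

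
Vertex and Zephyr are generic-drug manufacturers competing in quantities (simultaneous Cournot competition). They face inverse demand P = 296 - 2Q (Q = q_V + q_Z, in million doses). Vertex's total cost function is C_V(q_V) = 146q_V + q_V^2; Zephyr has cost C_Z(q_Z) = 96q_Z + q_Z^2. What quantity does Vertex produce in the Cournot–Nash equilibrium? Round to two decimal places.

Vertex's profit: π_V = (296 - 2Q)q_V - (146q_V + q_V²). Setting ∂π_V/∂q_V = 0: 150 - 6q_V - 2(q_Z) = 0.
Zephyr's first-order condition: 200 - 6q_Z - 2(q_V) = 0.
So q_V = (150 - 2q_Z)/6 and q_Z = (200 - 2q_V)/6.
Substituting one into the other gives q_V = 125/8 and q_Z = 225/8.

15.63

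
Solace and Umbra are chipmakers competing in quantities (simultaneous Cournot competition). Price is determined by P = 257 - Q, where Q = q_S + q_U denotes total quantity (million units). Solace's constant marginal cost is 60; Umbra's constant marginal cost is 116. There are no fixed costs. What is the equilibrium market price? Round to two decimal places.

144.33

Solace's profit: π_S = (257 - Q)q_S - (60q_S). Setting ∂π_S/∂q_S = 0: 197 - 2q_S - (q_U) = 0.
Umbra's first-order condition: 141 - 2q_U - (q_S) = 0.
So q_S = (197 - q_U)/2 and q_U = (141 - q_S)/2.
Solving the pair: q_S = 253/3, q_U = 85/3.
Total output Q = 338/3, so price P = 257 - 338/3 = 433/3.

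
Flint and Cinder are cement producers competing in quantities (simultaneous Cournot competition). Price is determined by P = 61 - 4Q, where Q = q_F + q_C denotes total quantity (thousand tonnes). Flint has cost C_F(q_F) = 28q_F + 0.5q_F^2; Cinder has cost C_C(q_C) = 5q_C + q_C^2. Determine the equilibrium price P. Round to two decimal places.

Flint's profit: π_F = (61 - 4Q)q_F - (28q_F + (1/2)q_F²). Setting ∂π_F/∂q_F = 0: 33 - 9q_F - 4(q_C) = 0.
Cinder's profit: π_C = (61 - 4Q)q_C - (5q_C + q_C²). Setting ∂π_C/∂q_C = 0: 56 - 10q_C - 4(q_F) = 0.
Rearranging gives the reaction functions q_F = (33 - 4q_C)/9 and q_C = (56 - 4q_F)/10.
Solving the pair: q_F = 53/37, q_C = 186/37.
Total output Q = 239/37, so price P = 61 - 4·(239/37) = 1301/37.

35.16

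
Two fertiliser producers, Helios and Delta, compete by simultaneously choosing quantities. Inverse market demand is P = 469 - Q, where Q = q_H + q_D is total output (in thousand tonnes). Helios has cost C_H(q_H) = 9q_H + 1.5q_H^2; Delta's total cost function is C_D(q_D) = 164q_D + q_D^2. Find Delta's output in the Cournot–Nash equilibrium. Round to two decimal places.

Helios's profit: π_H = (469 - Q)q_H - (9q_H + (3/2)q_H²). Setting ∂π_H/∂q_H = 0: 460 - 5q_H - (q_D) = 0.
Delta's profit: π_D = (469 - Q)q_D - (164q_D + q_D²). Setting ∂π_D/∂q_D = 0: 305 - 4q_D - (q_H) = 0.
Rearranging gives the reaction functions q_H = (460 - q_D)/5 and q_D = (305 - q_H)/4.
Substituting one into the other gives q_H = 1535/19 and q_D = 1065/19.

56.05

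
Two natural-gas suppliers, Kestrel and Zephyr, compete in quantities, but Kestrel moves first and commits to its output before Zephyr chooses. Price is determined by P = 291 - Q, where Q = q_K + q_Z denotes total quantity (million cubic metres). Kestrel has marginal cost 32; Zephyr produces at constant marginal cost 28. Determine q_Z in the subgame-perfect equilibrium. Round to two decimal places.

67.75

The follower Zephyr best-responds to any q_K: π_Z = (291 - Q)q_Z - 28q_Z.
Follower FOC: 263 - q_K - 2q_Z = 0, so q_Z(q_K) = (263 - q_K)/2.
The leader anticipates this reaction. Substituting into P = 291 - Q gives P = 319/2 - (1/2)q_K, so π_K = (319/2 - (1/2)q_K)q_K - 32q_K.
The leader's first-order condition 255/2 - q_K = 0 yields q_K = 255/2.
Then q_Z = (263 - 255/2)/2 = 271/4.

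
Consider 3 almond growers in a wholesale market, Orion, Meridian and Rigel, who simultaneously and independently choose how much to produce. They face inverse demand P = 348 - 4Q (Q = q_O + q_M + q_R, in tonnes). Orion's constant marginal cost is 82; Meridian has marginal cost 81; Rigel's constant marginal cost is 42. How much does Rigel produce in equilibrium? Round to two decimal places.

Orion's profit: π_O = (348 - 4Q)q_O - (82q_O). Setting ∂π_O/∂q_O = 0: 266 - 8q_O - 4(q_M + q_R) = 0.
Meridian's first-order condition: 267 - 8q_M - 4(q_O + q_R) = 0.
Rigel's first-order condition: 306 - 8q_R - 4(q_O + q_M) = 0.
Adding the 3 first-order conditions: 839 − 16Q = 0, so Q = 839/16.
Back-substituting: q_O = (266 − 839/4)/4 = 225/16, q_M = (267 − 839/4)/4 = 229/16, q_R = (306 − 839/4)/4 = 385/16.

24.06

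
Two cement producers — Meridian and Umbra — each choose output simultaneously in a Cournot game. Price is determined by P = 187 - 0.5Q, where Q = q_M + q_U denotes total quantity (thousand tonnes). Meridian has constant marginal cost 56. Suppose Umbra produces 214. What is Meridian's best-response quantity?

24

With the rival's output fixed at 214, Meridian's profit is π_M = (187 - (1/2)·214 - (1/2)q_M)q_M - (56q_M) = (80 - (1/2)q_M)q_M - (56q_M).
∂π_M/∂q_M = 24 - q_M = 0, so q_M = 24.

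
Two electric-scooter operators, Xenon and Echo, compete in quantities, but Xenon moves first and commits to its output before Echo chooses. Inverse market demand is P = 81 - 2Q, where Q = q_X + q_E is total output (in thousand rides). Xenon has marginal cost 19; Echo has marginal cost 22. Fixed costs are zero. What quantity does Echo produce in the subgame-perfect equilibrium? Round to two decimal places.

6.63

Solve by backward induction. Given q_X, the follower Echo maximises π_E = (81 - 2q_X - 2q_E)q_E - 22q_E.
Setting the follower's marginal profit to zero, 59 - 2q_X - 4q_E = 0, i.e. q_E = (59 - 2q_X)/4.
The leader anticipates this reaction. Substituting into P = 81 - 2Q gives P = 103/2 - q_X, so π_X = (103/2 - q_X)q_X - 19q_X.
Maximising: ∂π_X/∂q_X = 65/2 - 2q_X = 0, giving q_X = 65/4.
Then q_E = (59 - 2·(65/4))/4 = 53/8.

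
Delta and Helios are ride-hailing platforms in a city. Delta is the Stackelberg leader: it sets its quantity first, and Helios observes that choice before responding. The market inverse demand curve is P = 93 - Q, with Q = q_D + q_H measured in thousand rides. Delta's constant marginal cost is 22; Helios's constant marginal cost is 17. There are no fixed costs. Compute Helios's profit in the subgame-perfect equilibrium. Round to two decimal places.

The follower Helios best-responds to any q_D: π_H = (93 - Q)q_H - 17q_H.
∂π_H/∂q_H = 76 - q_D - 2q_H = 0 gives the reaction function q_H = (76 - q_D)/2.
The leader anticipates this reaction. Substituting into P = 93 - Q gives P = 55 - (1/2)q_D, so π_D = (55 - (1/2)q_D)q_D - 22q_D.
Maximising: ∂π_D/∂q_D = 33 - q_D = 0, giving q_D = 33.
Then q_H = (76 - 33)/2 = 43/2.
Price P = 93 - 109/2 = 77/2.
Helios's profit: (77/2 - 17)·(43/2) = 1849/4.

462.25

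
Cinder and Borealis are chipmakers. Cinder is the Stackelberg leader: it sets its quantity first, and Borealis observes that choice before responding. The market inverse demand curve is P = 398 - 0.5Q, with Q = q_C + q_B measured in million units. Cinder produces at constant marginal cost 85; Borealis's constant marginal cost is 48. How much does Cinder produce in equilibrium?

Solve by backward induction. Given q_C, the follower Borealis maximises π_B = (398 - (1/2)q_C - (1/2)q_B)q_B - 48q_B.
Setting the follower's marginal profit to zero, 350 - (1/2)q_C - q_B = 0, i.e. q_B = (350 - (1/2)q_C).
Cinder substitutes q_B(q_C) into its own profit: π_C = q_C(398 - (1/2)q_C - (350 - (1/2)q_C)/2) - 85q_C = (223 - (1/4)q_C)q_C - 85q_C.
The leader's first-order condition 138 - (1/2)q_C = 0 yields q_C = 276.
Then q_B = (350 - (1/2)·276) = 212.

276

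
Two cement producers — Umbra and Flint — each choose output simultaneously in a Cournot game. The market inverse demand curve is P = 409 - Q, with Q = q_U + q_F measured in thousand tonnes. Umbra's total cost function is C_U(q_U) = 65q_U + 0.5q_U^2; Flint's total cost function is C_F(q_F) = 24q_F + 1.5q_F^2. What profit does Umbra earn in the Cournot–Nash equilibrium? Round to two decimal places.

Umbra's profit: π_U = (409 - Q)q_U - (65q_U + (1/2)q_U²). Setting ∂π_U/∂q_U = 0: 344 - 3q_U - (q_F) = 0.
Flint's first-order condition: 385 - 5q_F - (q_U) = 0.
Best responses: q_U = (344 - q_F)/3, q_F = (385 - q_U)/5.
Solving the pair: q_U = 1335/14, q_F = 811/14.
Price P = 409 - 1073/7 = 1790/7.
Umbra's profit: (1790/7)·(1335/14) - 65·(1335/14) - (1/2)(1335/14)² = 13639.4770.

13639.48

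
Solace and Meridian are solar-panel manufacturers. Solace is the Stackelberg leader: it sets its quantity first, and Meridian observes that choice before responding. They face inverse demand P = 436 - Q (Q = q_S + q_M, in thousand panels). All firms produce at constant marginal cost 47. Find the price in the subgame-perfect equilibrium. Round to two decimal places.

144.25

The follower Meridian best-responds to any q_S: π_M = (436 - Q)q_M - 47q_M.
Follower FOC: 389 - q_S - 2q_M = 0, so q_M(q_S) = (389 - q_S)/2.
The leader anticipates this reaction. Substituting into P = 436 - Q gives P = 483/2 - (1/2)q_S, so π_S = (483/2 - (1/2)q_S)q_S - 47q_S.
Leader FOC: 389/2 - q_S = 0, so q_S = 389/2.
Then q_M = (389 - 389/2)/2 = 389/4.
Total output Q = 1167/4, so price P = 436 - 1167/4 = 577/4.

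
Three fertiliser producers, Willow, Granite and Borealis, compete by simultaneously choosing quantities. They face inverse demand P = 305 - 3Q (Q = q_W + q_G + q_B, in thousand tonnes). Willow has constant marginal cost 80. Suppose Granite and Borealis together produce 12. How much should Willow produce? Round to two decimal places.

With rivals' combined output fixed at 12, Willow's profit is π_W = (305 - 3·12 - 3q_W)q_W - (80q_W) = (269 - 3q_W)q_W - (80q_W).
∂π_W/∂q_W = 189 - 6q_W = 0, so q_W = 63/2.

31.50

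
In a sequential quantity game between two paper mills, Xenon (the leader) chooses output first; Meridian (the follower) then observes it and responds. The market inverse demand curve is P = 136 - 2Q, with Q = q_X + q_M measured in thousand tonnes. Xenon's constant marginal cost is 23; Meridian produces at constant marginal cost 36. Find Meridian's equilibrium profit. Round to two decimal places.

Solve by backward induction. Given q_X, the follower Meridian maximises π_M = (136 - 2q_X - 2q_M)q_M - 36q_M.
Follower FOC: 100 - 2q_X - 4q_M = 0, so q_M(q_X) = (100 - 2q_X)/4.
The leader anticipates this reaction. Substituting into P = 136 - 2Q gives P = 86 - q_X, so π_X = (86 - q_X)q_X - 23q_X.
Leader FOC: 63 - 2q_X = 0, so q_X = 63/2.
Then q_M = (100 - 2·(63/2))/4 = 37/4.
Price P = 136 - 2·(163/4) = 109/2.
Meridian's profit: (109/2 - 36)·(37/4) = 1369/8.

171.13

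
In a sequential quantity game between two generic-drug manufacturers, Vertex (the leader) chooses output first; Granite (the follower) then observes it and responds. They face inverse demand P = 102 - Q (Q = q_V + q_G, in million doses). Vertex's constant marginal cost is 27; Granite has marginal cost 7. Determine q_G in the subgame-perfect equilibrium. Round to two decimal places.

The follower Granite best-responds to any q_V: π_G = (102 - Q)q_G - 7q_G.
∂π_G/∂q_G = 95 - q_V - 2q_G = 0 gives the reaction function q_G = (95 - q_V)/2.
The leader anticipates this reaction. Substituting into P = 102 - Q gives P = 109/2 - (1/2)q_V, so π_V = (109/2 - (1/2)q_V)q_V - 27q_V.
Leader FOC: 55/2 - q_V = 0, so q_V = 55/2.
Then q_G = (95 - 55/2)/2 = 135/4.

33.75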